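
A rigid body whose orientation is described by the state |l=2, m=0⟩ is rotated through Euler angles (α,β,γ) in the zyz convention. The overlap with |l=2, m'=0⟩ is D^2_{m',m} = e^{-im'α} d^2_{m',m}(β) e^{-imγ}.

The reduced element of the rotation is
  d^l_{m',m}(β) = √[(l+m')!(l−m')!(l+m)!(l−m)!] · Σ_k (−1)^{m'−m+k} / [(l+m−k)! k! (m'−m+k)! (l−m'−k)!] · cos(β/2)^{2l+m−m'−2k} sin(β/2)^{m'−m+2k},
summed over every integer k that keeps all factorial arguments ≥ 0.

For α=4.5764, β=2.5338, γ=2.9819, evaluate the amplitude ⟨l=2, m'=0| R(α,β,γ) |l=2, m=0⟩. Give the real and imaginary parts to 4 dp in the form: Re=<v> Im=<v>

Re=0.5108 Im=0.0000

D^2_{0,0}(4.5764,2.5338,2.9819) = e^{-i·0·4.5764}·d^2_{0,0}(2.5338)·e^{-i·0·2.9819}. Compute d first:
With c≡cos(β/2)=0.299240 and s≡sin(β/2)=0.954178, N=[2·2·2·2]^{1/2}=4.000000
Admissible k: 0..2 (factorial args all ≥0)
  k=0: (−1)^0·4.0000/(4)·0.2992^4·0.9542^0 = +0.008018
  k=1: (−1)^1·4.0000/(1)·0.2992^2·0.9542^2 = -0.326106
  k=2: (−1)^2·4.0000/(4)·0.2992^0·0.9542^4 = +0.828929
d^2_{0,0}(2.5338) = +0.008018 -0.326106 +0.828929 = +0.510841
Phases: e^{-i·(0)·4.5764}=+1.000000+0.000000i, e^{-i·(0)·2.9819}=+1.000000+0.000000i ⇒ D=+0.510841+0.000000i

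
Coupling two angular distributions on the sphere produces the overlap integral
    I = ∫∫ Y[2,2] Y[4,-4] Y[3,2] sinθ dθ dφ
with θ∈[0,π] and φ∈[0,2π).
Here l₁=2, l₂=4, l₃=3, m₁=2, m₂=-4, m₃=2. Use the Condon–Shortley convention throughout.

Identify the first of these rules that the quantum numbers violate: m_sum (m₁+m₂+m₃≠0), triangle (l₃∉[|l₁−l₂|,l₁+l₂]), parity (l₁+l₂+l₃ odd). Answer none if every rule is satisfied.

m₁+m₂+m₃ = 2 − 4 + 2 = 0  ✓
triangle: |2−4|=2 ≤ l₃=3 ≤ 2+4=6  ✓
parity: l₁+l₂+l₃ = 9 is odd  ✗

parity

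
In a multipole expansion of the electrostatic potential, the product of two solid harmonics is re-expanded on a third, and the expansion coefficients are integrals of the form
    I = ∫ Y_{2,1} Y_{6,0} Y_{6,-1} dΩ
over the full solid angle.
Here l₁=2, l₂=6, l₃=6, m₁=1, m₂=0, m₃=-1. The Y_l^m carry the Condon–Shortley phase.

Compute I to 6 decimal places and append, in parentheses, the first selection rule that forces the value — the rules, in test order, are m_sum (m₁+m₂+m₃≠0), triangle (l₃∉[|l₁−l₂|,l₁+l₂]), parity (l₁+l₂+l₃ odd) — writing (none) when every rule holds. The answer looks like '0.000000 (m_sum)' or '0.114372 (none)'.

Rules hold: Σm=0, L=14 even, 4≤6≤8.
N = 5·13·13 = 845
Δ = 2!·2!·10!/15! = 1/90090
Racah Σ t=0..2: t=0:+1/69120 t=1:−1/14400 t=2:+1/69120 = -7/172800
⇒ 3j(2 6 6; 0 0 0)² = 14/715, sgn -1
Racah Σ t=0..1: t=0:+1/34560 t=1:−1/28800 = -1/172800
⇒ 3j(2 6 6; 1 0 -1)² = 1/1430, sgn +1
4πI² = N·(3j₀)²·(3jₘ)² = 7/605
I = -1·√(0.0115702/4π) = -0.03034355
No selection rule forces the value: the integral is nonzero (none).

-0.030344 (none)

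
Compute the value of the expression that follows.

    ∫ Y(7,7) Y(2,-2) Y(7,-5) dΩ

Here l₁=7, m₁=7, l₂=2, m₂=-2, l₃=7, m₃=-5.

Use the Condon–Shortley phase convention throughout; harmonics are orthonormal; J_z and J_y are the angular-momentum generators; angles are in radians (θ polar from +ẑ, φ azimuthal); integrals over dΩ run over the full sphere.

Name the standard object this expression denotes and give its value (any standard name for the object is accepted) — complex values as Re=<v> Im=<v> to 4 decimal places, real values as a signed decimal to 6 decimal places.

Gaunt coefficient, +0.066694

This is a Gaunt coefficient — the integral of a triple product of spherical harmonics over the sphere.
m-sum 0 ✓  L=16 even ✓  5≤7≤9 ✓
Π(2lᵢ+1) = 15×5×15 = 1125
triangle coeff Δ(7,2,7) = 1/185640
Σ_t [0,2]: t=0:+1/2419200 t=1:−1/518400 t=2:+1/2419200 = -1/907200
(3j)²=56/3315 [(7 2 7; 0 0 0)], sign=+1
Σ_t [0,0]: t=0:+1/1916006400 = 1/1916006400
(3j)²=1/340 [(7 2 7; 7 -2 -5)], sign=+1
⇒ 4πI² = 210/3757
I = (+1)√(210/3757/(4π)) = 0.06669359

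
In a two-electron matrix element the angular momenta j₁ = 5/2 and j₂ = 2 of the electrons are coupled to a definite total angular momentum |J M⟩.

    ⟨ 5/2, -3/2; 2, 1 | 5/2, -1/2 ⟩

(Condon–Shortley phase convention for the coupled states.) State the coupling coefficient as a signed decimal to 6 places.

√[6·2!3!2!/8! · 1!4!3!1!2!3!] = √(216/35)
  +(−1)^1/∏(1,1,3,2,0,0)! = -1/12  (running -1/12)
  +(−1)^2/∏(2,0,2,1,1,1)! = 1/4  (running 1/6)
⟨..|..⟩ = √(216/35)·(1/6) = +0.414039

+0.414039  (= +√(6/35))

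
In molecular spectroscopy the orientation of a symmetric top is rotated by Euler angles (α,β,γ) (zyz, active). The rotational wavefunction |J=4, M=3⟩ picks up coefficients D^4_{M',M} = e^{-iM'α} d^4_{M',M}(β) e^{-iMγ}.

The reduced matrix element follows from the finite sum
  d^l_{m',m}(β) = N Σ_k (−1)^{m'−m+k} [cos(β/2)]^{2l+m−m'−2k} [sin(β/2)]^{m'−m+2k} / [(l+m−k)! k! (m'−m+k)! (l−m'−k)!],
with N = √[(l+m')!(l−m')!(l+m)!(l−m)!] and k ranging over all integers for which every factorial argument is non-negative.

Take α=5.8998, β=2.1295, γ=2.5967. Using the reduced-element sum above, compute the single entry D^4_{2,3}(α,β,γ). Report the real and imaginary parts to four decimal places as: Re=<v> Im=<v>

Re=-0.1332 Im=0.1217

First d^4_{2,3}(β=2.1295), then the phase factors e^{-i(2)α} and e^{-i(3)γ}:
Half-angle: c=0.484723, s=0.874668. N=√(720·2·5040·1)=2693.993318
k: max(0,(3)−(2))=1 … min(4+(3),4−(2))=2
  k=1: (−1)^0·2693.9933/(720)·0.4847^7·0.8747^1 = +0.020576
  k=2: (−1)^1·2693.9933/(240)·0.4847^5·0.8747^3 = -0.200994
d^4_{2,3}(2.1295) = +0.020576 -0.200994 = -0.180418
Phases: e^{-i·(2)·5.8998}=+0.720155+0.693813i, e^{-i·(3)·2.5967}=+0.063838-0.997960i ⇒ D=-0.133215+0.121673i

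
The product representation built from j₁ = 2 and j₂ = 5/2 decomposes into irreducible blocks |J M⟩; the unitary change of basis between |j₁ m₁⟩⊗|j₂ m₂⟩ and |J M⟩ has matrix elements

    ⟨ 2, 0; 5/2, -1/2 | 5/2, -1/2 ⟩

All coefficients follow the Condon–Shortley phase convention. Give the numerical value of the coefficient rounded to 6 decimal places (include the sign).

-0.478091

triangle: 2!·2!·3!/8! = 24/40320
(j±m)!: 2!·2!·2!·3!·2!·3! = 576
prefactor² = (2J+1)·Δ·N² = 72/35
  k=0: +1/(0!·2!·2!·2!·0!·1!) = 1/8
  k=1: −1/(1!·1!·1!·1!·1!·2!) = -1/2
  k=2: +1/(2!·0!·0!·0!·2!·3!) = 1/24
Σ = -1/3  ⇒  CG² = 72/35·(-1/3)² = 8/35
CG = −√(8/35) = -0.478091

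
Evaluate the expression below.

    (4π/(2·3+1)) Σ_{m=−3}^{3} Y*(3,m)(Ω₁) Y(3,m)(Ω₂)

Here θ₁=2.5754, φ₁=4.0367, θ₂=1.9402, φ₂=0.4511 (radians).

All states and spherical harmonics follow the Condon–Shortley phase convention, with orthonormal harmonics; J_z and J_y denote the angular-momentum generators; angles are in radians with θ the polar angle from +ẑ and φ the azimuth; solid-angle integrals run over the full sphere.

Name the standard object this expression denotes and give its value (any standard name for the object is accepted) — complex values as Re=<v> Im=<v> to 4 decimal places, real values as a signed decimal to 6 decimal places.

This sum is the spherical-harmonic addition theorem: it equals the Legendre polynomial P_l(cos γ) of the angle γ between the two directions.
Expand P_3 via completeness: Σ_{m} conj(Y_{3,m}) at Ω₁ times Y_{3,m} at Ω₂ —
  m=-3: Y*=+0.057813-0.028375i  Y=+0.073013-0.330386i  product -0.005154-0.021172i
  m=-2: Y*=+0.054020-0.242235i  Y=-0.198917+0.251803i  product +0.050250+0.061787i
  m=-1: Y*=-0.277707-0.346460i  Y=-0.094438+0.045747i  product +0.042075+0.020015i
  m=+0: Y*=-0.176762-0.000000i  Y=+0.316391+0.000000i  product -0.055926-0.000000i
  m=+1: Y*=+0.277707-0.346460i  Y=+0.094438+0.045747i  product +0.042075-0.020015i
  m=+2: Y*=+0.054020+0.242235i  Y=-0.198917-0.251803i  product +0.050250-0.061787i
  m=+3: Y*=-0.057813-0.028375i  Y=-0.073013-0.330386i  product -0.005154+0.021172i
Total Σ_m = +0.118417+0.000000i. Multiply by 1.795196: +0.212582+0.000000i. P_3(cos γ) = 0.212582

Legendre polynomial (addition theorem), +0.212582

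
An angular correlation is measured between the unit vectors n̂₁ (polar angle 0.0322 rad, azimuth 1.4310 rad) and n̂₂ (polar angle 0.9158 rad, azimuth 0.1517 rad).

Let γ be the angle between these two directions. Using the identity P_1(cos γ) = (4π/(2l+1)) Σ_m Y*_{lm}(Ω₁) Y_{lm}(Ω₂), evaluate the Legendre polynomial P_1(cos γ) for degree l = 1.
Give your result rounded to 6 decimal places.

0.616178

Term-by-term m-sum for l=1 (normalisation 4π/3 = 4.188790):
  term(m=-1) = +0.000876+0.002919i   from Y*(Ω₁)=+0.001550+0.011014i, Y(Ω₂)=+0.270848-0.041406i
  term(m=+0) = +0.145350+0.000000i   from Y*(Ω₁)=+0.488349-0.000000i, Y(Ω₂)=+0.297635+0.000000i
  term(m=+1) = +0.000876-0.002919i   from Y*(Ω₁)=-0.001550+0.011014i, Y(Ω₂)=-0.270848-0.041406i
Total Σ_m = +0.147102+0.000000i. Multiply by 4.188790: +0.616178+0.000000i. P_1(cos γ) = 0.616178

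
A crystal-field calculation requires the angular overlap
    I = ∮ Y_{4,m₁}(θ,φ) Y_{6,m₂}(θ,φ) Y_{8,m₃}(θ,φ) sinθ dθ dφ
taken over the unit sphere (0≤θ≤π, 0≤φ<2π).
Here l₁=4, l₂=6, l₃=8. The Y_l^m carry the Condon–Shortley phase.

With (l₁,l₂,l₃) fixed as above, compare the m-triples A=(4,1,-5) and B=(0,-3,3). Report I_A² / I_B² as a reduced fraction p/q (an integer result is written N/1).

Shared (l₁,l₂,l₃)=(4,6,8): N and (l;000)² cancel in I_A²/I_B².
A: Δ = 2!·6!·10!/19! = 1/23279256; Racah Σ t=0..0: t=0:+1/43545600 = 1/43545600; ⇒ 3j(4 6 8; 4 1 -5)² = 20/969, sgn -1
B: Δ = 2!·6!·10!/19! = 1/23279256; Racah Σ t=0..2: t=0:+1/2903040 t=1:−1/2903040 t=2:+1/34836480 = 1/34836480; ⇒ 3j(4 6 8; 0 -3 3)² = 25/117572, sgn -1
I_A²/I_B² = (20/969)/(25/117572) = 1456/15

1456/15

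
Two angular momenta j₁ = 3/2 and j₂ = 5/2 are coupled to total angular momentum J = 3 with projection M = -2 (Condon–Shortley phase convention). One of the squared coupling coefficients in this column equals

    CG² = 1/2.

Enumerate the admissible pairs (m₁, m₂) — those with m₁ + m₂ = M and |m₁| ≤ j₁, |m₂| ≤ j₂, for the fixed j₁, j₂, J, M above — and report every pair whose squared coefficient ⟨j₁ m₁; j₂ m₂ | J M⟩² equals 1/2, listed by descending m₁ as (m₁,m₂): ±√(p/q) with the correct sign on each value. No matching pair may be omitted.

Admissible pairs with m₁+m₂ = M = -2: (-3/2,-1/2), (-1/2,-3/2), (1/2,-5/2)
  (m₁,m₂)=(1/2,-5/2): CG² = 5/12, CG = +√(5/12)
  (m₁,m₂)=(-1/2,-3/2): CG² = 1/12, CG = +√(1/12)
  (m₁,m₂)=(-3/2,-1/2): CG² = 1/2, CG = −√(1/2)   ← matches the target
Pairs with CG² = 1/2: (-3/2,-1/2): −√(1/2)

(-3/2,-1/2): −√(1/2)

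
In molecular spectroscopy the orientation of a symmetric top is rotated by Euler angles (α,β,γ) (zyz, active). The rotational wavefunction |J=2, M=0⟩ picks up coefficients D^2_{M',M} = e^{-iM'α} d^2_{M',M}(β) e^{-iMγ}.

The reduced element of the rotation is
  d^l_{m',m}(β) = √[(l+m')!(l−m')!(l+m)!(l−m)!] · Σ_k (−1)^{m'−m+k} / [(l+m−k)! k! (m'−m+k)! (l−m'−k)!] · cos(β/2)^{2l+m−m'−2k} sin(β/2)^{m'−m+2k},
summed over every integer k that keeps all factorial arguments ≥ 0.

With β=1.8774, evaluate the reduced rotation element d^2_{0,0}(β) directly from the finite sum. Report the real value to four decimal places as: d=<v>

d^2_{0,0}(β=1.8774) via the finite sum:
c=cos(1.877400/2)=0.590837, s=sin(1.877400/2)=0.806791; N=√[2·2·2·2]=4.000000
k∈{0,1,2} keeps every argument non-negative
  k=0: (−1)^0·4.0000/(4)·0.5908^4·0.8068^0 = +0.121863
  k=1: (−1)^1·4.0000/(1)·0.5908^2·0.8068^2 = -0.908903
  k=2: (−1)^2·4.0000/(4)·0.5908^0·0.8068^4 = +0.423685
d^2_{0,0}(1.8774) = +0.121863 -0.908903 +0.423685 = -0.363355

d=-0.3634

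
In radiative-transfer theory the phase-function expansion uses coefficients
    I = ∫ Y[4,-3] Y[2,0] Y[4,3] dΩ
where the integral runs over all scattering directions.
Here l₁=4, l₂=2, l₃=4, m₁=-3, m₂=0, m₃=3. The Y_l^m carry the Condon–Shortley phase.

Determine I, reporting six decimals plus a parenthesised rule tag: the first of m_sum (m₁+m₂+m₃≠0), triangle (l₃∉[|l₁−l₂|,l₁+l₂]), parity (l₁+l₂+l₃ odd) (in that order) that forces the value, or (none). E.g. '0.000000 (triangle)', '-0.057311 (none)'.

0.057344 (none)

m-sum 0 ✓  L=10 even ✓  2≤4≤6 ✓
Π(2lᵢ+1) = 9×5×9 = 405
triangle coeff Δ(4,2,4) = 1/13860
Σ_t [0,2]: t=0:+1/192 t=1:−1/36 t=2:+1/192 = -5/288
(3j)²=20/693 [(4 2 4; 0 0 0)], sign=-1
Σ_t [1,2]: t=1:−1/720 t=2:+1/480 = 1/1440
(3j)²=7/1980 [(4 2 4; -3 0 3)], sign=-1
⇒ 4πI² = 5/121
I = (+1)√(5/121/(4π)) = 0.05734392
No selection rule forces the value: the integral is nonzero (none).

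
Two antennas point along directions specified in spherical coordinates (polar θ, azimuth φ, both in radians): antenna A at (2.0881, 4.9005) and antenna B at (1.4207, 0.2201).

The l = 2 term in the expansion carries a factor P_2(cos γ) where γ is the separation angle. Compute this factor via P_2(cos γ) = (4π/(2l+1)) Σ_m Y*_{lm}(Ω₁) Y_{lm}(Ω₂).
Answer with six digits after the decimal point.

Term-by-term m-sum for l=2 (normalisation 4π/5 = 2.513274):
  m=-2: Y*=(-0.271395, -0.107211)  Y=(0.341636, -0.160919)  product (-0.109970, 0.007045)
  m=-1: Y*=(-0.062097, 0.326207)  Y=(0.111467, -0.024938)  product (0.001213, 0.037910)
  m=+0: Y*=(-0.083987, -0.000000)  Y=(-0.294235, 0.000000)  product (0.024712, 0.000000)
  m=+1: Y*=(0.062097, 0.326207)  Y=(-0.111467, -0.024938)  product (0.001213, -0.037910)
  m=+2: Y*=(-0.271395, 0.107211)  Y=(0.341636, 0.160919)  product (-0.109970, -0.007045)
Accumulated sum (-0.192803, 0.000000); after 4π/(2l+1) scaling, (-0.484566, 0.000000) ⇒ P_2 = -0.484566

-0.484566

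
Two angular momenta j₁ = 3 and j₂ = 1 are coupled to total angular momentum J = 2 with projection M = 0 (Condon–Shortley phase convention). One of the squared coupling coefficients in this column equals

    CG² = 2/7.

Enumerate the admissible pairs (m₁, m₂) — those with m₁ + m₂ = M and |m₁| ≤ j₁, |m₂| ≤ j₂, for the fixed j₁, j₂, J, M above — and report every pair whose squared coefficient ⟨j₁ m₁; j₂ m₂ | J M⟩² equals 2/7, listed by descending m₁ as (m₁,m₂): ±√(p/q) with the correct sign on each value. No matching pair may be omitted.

Admissible pairs with m₁+m₂ = M = 0: (-1,1), (0,0), (1,-1)
  (m₁,m₂)=(1,-1): CG² = 2/7, CG = +√(2/7)   ← matches the target
  (m₁,m₂)=(0,0): CG² = 3/7, CG = −√(3/7)
  (m₁,m₂)=(-1,1): CG² = 2/7, CG = +√(2/7)   ← matches the target
Pairs with CG² = 2/7: (1,-1): +√(2/7); (-1,1): +√(2/7)

(1,-1): +√(2/7); (-1,1): +√(2/7)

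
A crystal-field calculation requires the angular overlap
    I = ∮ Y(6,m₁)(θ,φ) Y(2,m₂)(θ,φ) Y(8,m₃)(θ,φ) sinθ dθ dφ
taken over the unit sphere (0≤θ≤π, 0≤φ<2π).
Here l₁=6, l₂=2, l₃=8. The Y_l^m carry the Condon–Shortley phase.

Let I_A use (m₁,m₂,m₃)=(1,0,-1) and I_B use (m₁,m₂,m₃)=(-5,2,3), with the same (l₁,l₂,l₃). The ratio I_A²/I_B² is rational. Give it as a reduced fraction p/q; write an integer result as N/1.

756/5

Same 6,2,8: normalisation and zero-m 3j drop out of the ratio.
A: Δ: 0! 12! 4! / 17! → 1/30940; sum: t=0:+1/2419200 = 1/2419200; 3j²(6 2 8; 1 0 -1) = Δ·Π!·Σ² = 27/1105  (sign -1)
B: Δ: 0! 12! 4! / 17! → 1/30940; sum: t=0:+1/958003200 = 1/958003200; 3j²(6 2 8; -5 2 3) = Δ·Π!·Σ² = 1/6188  (sign -1)
I_A²/I_B² = (27/1105)/(1/6188) = 756/5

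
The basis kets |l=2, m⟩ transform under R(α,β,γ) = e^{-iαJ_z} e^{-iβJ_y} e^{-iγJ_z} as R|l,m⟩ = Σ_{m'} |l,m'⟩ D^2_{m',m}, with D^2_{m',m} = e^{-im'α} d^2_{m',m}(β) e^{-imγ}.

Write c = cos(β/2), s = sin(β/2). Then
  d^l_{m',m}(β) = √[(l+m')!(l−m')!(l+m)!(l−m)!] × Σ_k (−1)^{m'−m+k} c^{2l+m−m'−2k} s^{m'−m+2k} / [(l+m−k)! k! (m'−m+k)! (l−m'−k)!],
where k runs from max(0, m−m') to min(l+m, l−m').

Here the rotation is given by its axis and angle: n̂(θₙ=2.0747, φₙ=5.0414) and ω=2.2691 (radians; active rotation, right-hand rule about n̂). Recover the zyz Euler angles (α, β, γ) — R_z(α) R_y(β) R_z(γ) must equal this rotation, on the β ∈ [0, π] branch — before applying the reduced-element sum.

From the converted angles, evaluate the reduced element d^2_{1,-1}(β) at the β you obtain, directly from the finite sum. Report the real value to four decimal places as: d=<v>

d=0.3025

Axis–angle → zyz. n̂ = (sinθₙcosφₙ, sinθₙsinφₙ, cosθₙ) = (+0.282946, -0.828734, -0.482848), ω = 2.2691.
R = I cosω + sinω [n̂]ₓ + (1−cosω) n̂n̂ᵀ gives
  R = [-0.511389, -0.015414, -0.859211; -0.755073, +0.485437, +0.440699; +0.410299, +0.874136, -0.259886]
β = atan2(√(R₁₃²+R₂₃²), R₃₃) = 1.833701; α = atan2(R₂₃, R₁₃) mod 2π = 2.667669; γ = atan2(R₃₂, −R₃₁) mod 2π = 2.009647
d^2_{1,-1}(β=1.8337) via the finite sum:
With c≡cos(β/2)=0.608323 and s≡sin(β/2)=0.793689, N=[6·1·1·6]^{1/2}=6.000000
k∈{0,1} keeps every argument non-negative
  k=0: (−1)^2·6.0000/(2)·0.6083^2·0.7937^2 = +0.699344
  k=1: (−1)^3·6.0000/(6)·0.6083^0·0.7937^4 = -0.396828
d^2_{1,-1}(1.8337) = +0.699344 -0.396828 = +0.302516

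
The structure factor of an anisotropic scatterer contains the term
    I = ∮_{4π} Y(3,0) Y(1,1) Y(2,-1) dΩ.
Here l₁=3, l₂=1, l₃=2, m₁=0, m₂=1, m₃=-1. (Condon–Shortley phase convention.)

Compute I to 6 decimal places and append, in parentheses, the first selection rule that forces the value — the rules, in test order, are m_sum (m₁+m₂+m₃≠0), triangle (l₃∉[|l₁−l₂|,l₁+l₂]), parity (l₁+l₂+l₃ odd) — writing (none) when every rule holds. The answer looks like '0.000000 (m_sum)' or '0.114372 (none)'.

m-sum 0 ✓  L=6 even ✓  2≤2≤4 ✓
Π(2lᵢ+1) = 7×3×5 = 105
triangle coeff Δ(3,1,2) = 1/105
Σ_t [1,1]: t=1:−1/4 = -1/4
(3j)²=3/35 [(3 1 2; 0 0 0)], sign=-1
Σ_t [2,2]: t=2:+1/12 = 1/12
(3j)²=1/35 [(3 1 2; 0 1 -1)], sign=-1
⇒ 4πI² = 9/35
I = (+1)√(9/35/(4π)) = 0.14304817
No selection rule forces the value: the integral is nonzero (none).

0.143048 (none)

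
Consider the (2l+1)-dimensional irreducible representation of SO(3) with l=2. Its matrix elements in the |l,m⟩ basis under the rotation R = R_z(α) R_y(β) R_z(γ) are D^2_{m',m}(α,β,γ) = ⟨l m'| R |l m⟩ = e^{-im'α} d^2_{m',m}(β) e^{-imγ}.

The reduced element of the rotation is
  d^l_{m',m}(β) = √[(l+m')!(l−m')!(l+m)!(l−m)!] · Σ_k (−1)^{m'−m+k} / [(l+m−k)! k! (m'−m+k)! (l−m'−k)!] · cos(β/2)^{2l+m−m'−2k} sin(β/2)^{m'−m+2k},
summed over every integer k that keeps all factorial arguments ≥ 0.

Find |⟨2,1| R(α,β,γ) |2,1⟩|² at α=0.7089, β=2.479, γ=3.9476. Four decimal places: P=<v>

D^2_{1,1}(0.7089,2.4790,3.9476) = e^{-i·1·0.7089}·d^2_{1,1}(2.4790)·e^{-i·1·3.9476}. Compute d first:
With c≡cos(β/2)=0.325269 and s≡sin(β/2)=0.945621, N=[6·1·6·1]^{1/2}=6.000000
Admissible k: 0..1 (factorial args all ≥0)
  k=0: (−1)^0·6.0000/(6)·0.3253^4·0.9456^0 = +0.011194
  k=1: (−1)^1·6.0000/(2)·0.3253^2·0.9456^2 = -0.283819
d^2_{1,1}(2.4790) = +0.011194 -0.283819 = -0.272625
|D^2_{1,1}|² = |d^2_{1,1}(β)|² = (-0.272625)² = 0.074325 (the z-rotation phases have unit modulus)

P=0.0743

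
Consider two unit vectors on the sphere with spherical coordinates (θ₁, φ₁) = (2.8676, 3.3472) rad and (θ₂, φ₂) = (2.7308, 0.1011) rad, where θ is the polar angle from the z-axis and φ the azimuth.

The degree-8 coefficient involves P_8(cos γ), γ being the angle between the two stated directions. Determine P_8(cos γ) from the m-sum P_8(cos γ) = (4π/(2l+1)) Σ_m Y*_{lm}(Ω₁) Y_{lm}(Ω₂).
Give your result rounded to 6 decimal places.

0.100627

Summing Y*_{l m}(θ₁,φ₁)·Y_{l m}(θ₂,φ₂) over m ∈ [−8, 8]; prefactor 4π/(2·8+1) = 0.739198:
  m=-8: (-0.000001+0.000015i) × (+0.000230-0.000241i) = +0.000000+0.000000i  (running Σ = +0.000000+0.000000i)
  m=-7: (+0.000028+0.000209i) × (-0.002326+0.001990i) = -0.000000-0.000000i  (running Σ = -0.000000-0.000000i)
  m=-6: (+0.000630+0.001798i) × (+0.014558-0.010102i) = +0.000027+0.000020i  (running Σ = +0.000027+0.000019i)
  m=-5: (+0.006393+0.010598i) × (-0.063643+0.035224i) = -0.000780-0.000449i  (running Σ = -0.000753-0.000430i)
  m=-4: (+0.040388+0.043496i) × (+0.198264-0.084855i) = +0.011698+0.005197i  (running Σ = +0.010945+0.004767i)
  m=-3: (+0.168517+0.119499i) × (-0.423387+0.132501i) = -0.087182-0.028266i  (running Σ = -0.076237-0.023499i)
  m=-2: (+0.445721+0.194368i) × (+0.535460-0.109770i) = +0.260001+0.055150i  (running Σ = +0.183765+0.031651i)
  m=-1: (+0.613340+0.127915i) × (-0.168312+0.017075i) = -0.105417-0.011057i  (running Σ = +0.078348+0.020593i)
  m=0: (+0.045967-0.000000i) × (-0.447404+0.000000i) = -0.020566+0.000000i  (running Σ = +0.057782+0.020593i)
  m=1: (-0.613340+0.127915i) × (+0.168312+0.017075i) = -0.105417+0.011057i  (running Σ = -0.047634+0.031651i)
  m=2: (+0.445721-0.194368i) × (+0.535460+0.109770i) = +0.260001-0.055150i  (running Σ = +0.212367-0.023499i)
  m=3: (-0.168517+0.119499i) × (+0.423387+0.132501i) = -0.087182+0.028266i  (running Σ = +0.125185+0.004767i)
  m=4: (+0.040388-0.043496i) × (+0.198264+0.084855i) = +0.011698-0.005197i  (running Σ = +0.136884-0.000430i)
  m=5: (-0.006393+0.010598i) × (+0.063643+0.035224i) = -0.000780+0.000449i  (running Σ = +0.136104+0.000019i)
  m=6: (+0.000630-0.001798i) × (+0.014558+0.010102i) = +0.000027-0.000020i  (running Σ = +0.136131-0.000000i)
  m=7: (-0.000028+0.000209i) × (+0.002326+0.001990i) = -0.000000+0.000000i  (running Σ = +0.136130+0.000000i)
  m=8: (-0.000001-0.000015i) × (+0.000230+0.000241i) = +0.000000-0.000000i  (running Σ = +0.136130-0.000000i)
Σ over m = +0.136130-0.000000i; ×(4π/17) → +0.100627-0.000000i. Real part: 0.100627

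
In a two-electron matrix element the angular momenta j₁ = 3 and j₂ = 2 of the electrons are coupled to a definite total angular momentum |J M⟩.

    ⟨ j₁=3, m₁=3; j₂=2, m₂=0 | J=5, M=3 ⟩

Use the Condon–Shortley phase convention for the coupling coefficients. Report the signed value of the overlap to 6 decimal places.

+0.365148  (= +√(2/15))

√[11·0!6!4!/11! · 6!0!2!2!8!2!] = √(1105920)
  +(−1)^0/∏(0,0,0,2,6,2)! = 1/2880  (running 1/2880)
⟨..|..⟩ = √(1105920)·(1/2880) = +0.365148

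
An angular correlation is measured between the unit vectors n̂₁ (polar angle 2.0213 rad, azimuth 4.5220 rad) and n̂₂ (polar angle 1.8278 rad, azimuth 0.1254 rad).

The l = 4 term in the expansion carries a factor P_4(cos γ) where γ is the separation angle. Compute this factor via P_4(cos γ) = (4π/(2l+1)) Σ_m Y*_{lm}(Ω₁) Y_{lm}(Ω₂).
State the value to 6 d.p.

0.282181

Summing Y*_{l m}(θ₁,φ₁)·Y_{l m}(θ₂,φ₂) over m ∈ [−4, 4]; prefactor 4π/(2·4+1) = 1.396263:
  [-4]  conj(Y_{4,-4})(Ω₁) = 0.21035 - 0.20056j ; Y_{4,-4}(Ω₂) = 0.33950 - 0.18618j ; Δ = 0.03408 - 0.10725j
  [-3]  conj(Y_{4,-3})(Ω₁) = -0.21495 - 0.33450j ; Y_{4,-3}(Ω₂) = -0.26770 + 0.10574j ; Δ = 0.09291 + 0.06681j
  [-2]  conj(Y_{4,-2})(Ω₁) = -0.08233 + 0.03296j ; Y_{4,-2}(Ω₂) = -0.16603 + 0.04254j ; Δ = 0.01227 - 0.00897j
  [-1]  conj(Y_{4,-1})(Ω₁) = -0.05871 - 0.30461j ; Y_{4,-1}(Ω₂) = 0.29398 - 0.03706j ; Δ = -0.02855 - 0.08737j
  [+0]  conj(Y_{4,0})(Ω₁) = -0.15124 + 0.00000j ; Y_{4,0}(Ω₂) = 0.12777 + 0.00000j ; Δ = -0.01932 + 0.00000j
  [+1]  conj(Y_{4,1})(Ω₁) = 0.05871 - 0.30461j ; Y_{4,1}(Ω₂) = -0.29398 - 0.03706j ; Δ = -0.02855 + 0.08737j
  [+2]  conj(Y_{4,2})(Ω₁) = -0.08233 - 0.03296j ; Y_{4,2}(Ω₂) = -0.16603 - 0.04254j ; Δ = 0.01227 + 0.00897j
  [+3]  conj(Y_{4,3})(Ω₁) = 0.21495 - 0.33450j ; Y_{4,3}(Ω₂) = 0.26770 + 0.10574j ; Δ = 0.09291 - 0.06681j
  [+4]  conj(Y_{4,4})(Ω₁) = 0.21035 + 0.20056j ; Y_{4,4}(Ω₂) = 0.33950 + 0.18618j ; Δ = 0.03408 + 0.10725j
Accumulated sum 0.20210 + 0.00000j; after 4π/(2l+1) scaling, 0.28218 + 0.00000j ⇒ P_4 = 0.282181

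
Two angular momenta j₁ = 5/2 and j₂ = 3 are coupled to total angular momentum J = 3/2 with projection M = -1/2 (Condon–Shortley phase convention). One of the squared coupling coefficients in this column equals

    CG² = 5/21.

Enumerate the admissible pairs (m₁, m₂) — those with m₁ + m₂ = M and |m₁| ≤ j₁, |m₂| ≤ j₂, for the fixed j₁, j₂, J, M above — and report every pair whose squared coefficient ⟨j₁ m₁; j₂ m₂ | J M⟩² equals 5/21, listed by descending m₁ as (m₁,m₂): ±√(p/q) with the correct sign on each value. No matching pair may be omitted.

Admissible pairs with m₁+m₂ = M = -1/2: (-5/2,2), (-3/2,1), (-1/2,0), (1/2,-1), (3/2,-2), (5/2,-3)
  (m₁,m₂)=(5/2,-3): CG² = 5/14, CG = +√(5/14)
  (m₁,m₂)=(3/2,-2): CG² = 1/21, CG = −√(1/21)
  (m₁,m₂)=(1/2,-1): CG² = 1/105, CG = −√(1/105)
  (m₁,m₂)=(-1/2,0): CG² = 4/35, CG = +√(4/35)
  (m₁,m₂)=(-3/2,1): CG² = 7/30, CG = −√(7/30)
  (m₁,m₂)=(-5/2,2): CG² = 5/21, CG = +√(5/21)   ← matches the target
Pairs with CG² = 5/21: (-5/2,2): +√(5/21)

(-5/2,2): +√(5/21)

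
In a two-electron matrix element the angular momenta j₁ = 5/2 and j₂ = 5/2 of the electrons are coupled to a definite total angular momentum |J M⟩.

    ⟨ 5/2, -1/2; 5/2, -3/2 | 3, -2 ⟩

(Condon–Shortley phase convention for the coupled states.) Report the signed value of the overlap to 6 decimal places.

triangle: 2!×3!×3!/9! = 72/362880
(j±m)!: 2!×3!×1!×4!×1!×5! = 34560
prefactor² = (2J+1)×Δ×N² = 48
  k=0: +1/(0!×2!×3!×1!×0!×2!) = 1/24
  k=1: −1/(1!×1!×2!×0!×1!×3!) = -1/12
Σ = -1/24  ⇒  CG² = 48×(-1/24)² = 1/12
CG = −√(1/12) = -0.288675

−√(1/12) = -0.288675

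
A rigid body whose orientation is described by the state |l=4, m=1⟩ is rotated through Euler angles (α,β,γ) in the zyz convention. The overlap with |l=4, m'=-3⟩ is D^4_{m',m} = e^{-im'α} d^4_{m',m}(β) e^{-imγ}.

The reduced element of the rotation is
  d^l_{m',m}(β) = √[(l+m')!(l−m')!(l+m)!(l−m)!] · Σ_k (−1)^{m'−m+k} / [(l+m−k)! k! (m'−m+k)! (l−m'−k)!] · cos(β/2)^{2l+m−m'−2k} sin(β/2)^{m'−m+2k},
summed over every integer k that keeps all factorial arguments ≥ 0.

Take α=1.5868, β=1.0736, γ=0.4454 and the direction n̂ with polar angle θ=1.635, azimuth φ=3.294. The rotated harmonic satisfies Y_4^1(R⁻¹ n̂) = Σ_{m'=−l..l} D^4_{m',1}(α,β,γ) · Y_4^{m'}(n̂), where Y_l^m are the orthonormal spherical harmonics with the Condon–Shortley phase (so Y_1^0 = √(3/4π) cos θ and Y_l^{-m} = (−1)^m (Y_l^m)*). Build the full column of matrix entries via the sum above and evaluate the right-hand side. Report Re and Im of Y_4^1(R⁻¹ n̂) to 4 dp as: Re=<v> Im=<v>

Re=-0.0843 Im=-0.1806

Need the full column D^4_{m',1} for m'=−4..4 at α=1.5868, β=1.0736, γ=0.4454.
cos(β/2)=0.859350, sin(β/2)=0.511389
d^4_{-4,1}: single k=5 term ⇒ +0.166096;  D = +0.154162-0.061822i
d^4_{-3,1}: k∈[4..5] ⇒ +0.493404 -0.104838 = +0.388567;  D = -0.150380-0.358288i
d^4_{-2,1}: k∈[3..5] ⇒ +0.886375 -0.470838 +0.033348 = +0.448885;  D = -0.411072+0.180325i
d^4_{-1,1}: k∈[2..5] ⇒ +1.053225 -1.118936 +0.198124 -0.004677 = +0.127736;  D = +0.053180+0.116140i
d^4_{0,1}: k∈[1..4] ⇒ +0.791507 -1.681779 +0.595568 -0.035151 = -0.329855;  D = -0.297673+0.142108i
d^4_{1,1}: k∈[0..3] ⇒ +0.297412 -1.579838 +1.118936 -0.132083 = -0.295573;  D = +0.131591+0.264664i
d^4_{2,1}: k∈[0..2] ⇒ -0.750890 +1.329563 -0.313892 = +0.264781;  D = -0.235176+0.121661i
d^4_{3,1}: k∈[0..1] ⇒ +0.835972 -0.493404 = +0.342567;  D = +0.162251+0.301707i
d^4_{4,1}: single k=0 term ⇒ -0.469026;  D = -0.409473+0.228728i
Y_4^{m'}(θ=1.635,φ=3.294) and Σ D·Y over m':
  (+0.1542-0.0618i)·(+0.3598-0.2513i)  (-0.1504-0.3583i)·(+0.0716-0.0352i)  (-0.4111+0.1803i)·(-0.3086+0.0971i)  (+0.0532+0.1161i)·(-0.0890+0.0137i)  (-0.2977+0.1421i)·(+0.3044+0.0000i)  (+0.1316+0.2647i)·(+0.0890+0.0137i)  (-0.2352+0.1217i)·(-0.3086-0.0971i)  (+0.1623+0.3017i)·(-0.0716-0.0352i)  (-0.4095+0.2287i)·(+0.3598+0.2513i)
Y_4^1(R⁻¹ n̂) = -0.084336-0.180558i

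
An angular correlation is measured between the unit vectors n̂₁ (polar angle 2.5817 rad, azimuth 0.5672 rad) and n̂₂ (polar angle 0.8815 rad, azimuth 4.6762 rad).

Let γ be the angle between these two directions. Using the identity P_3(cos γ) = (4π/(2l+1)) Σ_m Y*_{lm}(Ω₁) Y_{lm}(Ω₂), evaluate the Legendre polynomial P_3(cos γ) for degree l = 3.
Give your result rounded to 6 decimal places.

0.009396

Expand P_3 via completeness: Σ_{m} conj(Y_{3,m}) at Ω₁ times Y_{3,m} at Ω₂ —
  term(m=-3) = 0.01164 + 0.00284j   from Y*(Ω₁)=-0.00815 + 0.06197j, Y(Ω₂)=0.02078 - 0.19061j
  term(m=-2) = 0.03366 + 0.08835j   from Y*(Ω₁)=-0.10324 - 0.22136j, Y(Ω₂)=-0.38606 - 0.02799j
  term(m=-1) = -0.06431 + 0.09333j   from Y*(Ω₁)=0.37489 + 0.23881j, Y(Ω₂)=-0.00923 + 0.25483j
  term(m=+0) = 0.04326 + 0.00000j   from Y*(Ω₁)=-0.18646 + 0.00000j, Y(Ω₂)=-0.23201 + 0.00000j
  term(m=+1) = -0.06431 - 0.09333j   from Y*(Ω₁)=-0.37489 + 0.23881j, Y(Ω₂)=0.00923 + 0.25483j
  term(m=+2) = 0.03366 - 0.08835j   from Y*(Ω₁)=-0.10324 + 0.22136j, Y(Ω₂)=-0.38606 + 0.02799j
  term(m=+3) = 0.01164 - 0.00284j   from Y*(Ω₁)=0.00815 + 0.06197j, Y(Ω₂)=-0.02078 - 0.19061j
Total Σ_m = 0.00523 + 0.00000j. Multiply by 1.795196: 0.00940 + 0.00000j. P_3(cos γ) = 0.009396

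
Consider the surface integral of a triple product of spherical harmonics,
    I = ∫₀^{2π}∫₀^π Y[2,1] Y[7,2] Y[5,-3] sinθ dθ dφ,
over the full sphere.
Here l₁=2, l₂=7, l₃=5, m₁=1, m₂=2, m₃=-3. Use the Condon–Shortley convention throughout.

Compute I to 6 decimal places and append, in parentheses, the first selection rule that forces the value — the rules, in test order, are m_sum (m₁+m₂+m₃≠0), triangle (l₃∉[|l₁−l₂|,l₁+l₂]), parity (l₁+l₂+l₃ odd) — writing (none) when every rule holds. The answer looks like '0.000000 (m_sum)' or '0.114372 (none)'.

m-sum 0 ✓  L=14 even ✓  5≤5≤9 ✓
Π(2lᵢ+1) = 5×15×11 = 825
triangle coeff Δ(2,7,5) = 1/15015
Σ_t [2,2]: t=2:+1/57600 = 1/57600
(3j)²=21/715 [(2 7 5; 0 0 0)], sign=-1
Σ_t [1,1]: t=1:−1/483840 = -1/483840
(3j)²=6/1001 [(2 7 5; 1 2 -3)], sign=-1
⇒ 4πI² = 270/1859
I = (+1)√(270/1859/(4π)) = 0.10750713
No selection rule forces the value: the integral is nonzero (none).

0.107507 (none)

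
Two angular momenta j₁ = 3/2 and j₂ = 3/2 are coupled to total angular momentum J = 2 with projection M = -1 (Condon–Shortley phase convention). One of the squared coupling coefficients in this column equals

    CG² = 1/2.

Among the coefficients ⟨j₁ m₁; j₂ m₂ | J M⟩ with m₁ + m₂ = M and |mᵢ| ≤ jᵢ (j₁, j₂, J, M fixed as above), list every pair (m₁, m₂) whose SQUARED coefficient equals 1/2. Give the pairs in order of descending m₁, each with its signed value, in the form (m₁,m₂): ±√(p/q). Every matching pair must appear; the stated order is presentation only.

(1/2,-3/2): +√(1/2); (-3/2,1/2): −√(1/2)

Admissible pairs with m₁+m₂ = M = -1: (-3/2,1/2), (-1/2,-1/2), (1/2,-3/2)
  (m₁,m₂)=(1/2,-3/2): CG² = 1/2, CG = +√(1/2)   ← matches the target
  (m₁,m₂)=(-1/2,-1/2): CG² = 0/1, CG = 0
  (m₁,m₂)=(-3/2,1/2): CG² = 1/2, CG = −√(1/2)   ← matches the target
Pairs with CG² = 1/2: (1/2,-3/2): +√(1/2); (-3/2,1/2): −√(1/2)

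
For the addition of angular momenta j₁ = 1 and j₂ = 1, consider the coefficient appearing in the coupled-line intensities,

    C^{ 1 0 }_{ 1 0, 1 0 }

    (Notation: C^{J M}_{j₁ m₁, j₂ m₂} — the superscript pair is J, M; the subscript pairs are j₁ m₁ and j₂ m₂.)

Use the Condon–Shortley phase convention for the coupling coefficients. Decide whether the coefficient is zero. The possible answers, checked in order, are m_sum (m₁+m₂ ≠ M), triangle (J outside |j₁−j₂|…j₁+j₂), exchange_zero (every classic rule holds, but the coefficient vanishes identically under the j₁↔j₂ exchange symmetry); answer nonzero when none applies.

m-sum: m₁+m₂ = 0+0 = 0, M = 0  ✓
triangle: |j₁−j₂| = 0 ≤ J = 1 ≤ j₁+j₂ = 2  ✓
exchange: j₁=j₂ and m₁=m₂, and (−1)^(j₁+j₂−J) = (−1)^1 = −1 forces ⟨j₁m₁;j₂m₂|JM⟩ = −⟨j₂m₂;j₁m₁|JM⟩ = −⟨j₁m₁;j₂m₂|JM⟩ ⇒ the coefficient vanishes identically
Racah sum check: Σ_k collapses to 0 ⇒ CG = 0

exchange_zero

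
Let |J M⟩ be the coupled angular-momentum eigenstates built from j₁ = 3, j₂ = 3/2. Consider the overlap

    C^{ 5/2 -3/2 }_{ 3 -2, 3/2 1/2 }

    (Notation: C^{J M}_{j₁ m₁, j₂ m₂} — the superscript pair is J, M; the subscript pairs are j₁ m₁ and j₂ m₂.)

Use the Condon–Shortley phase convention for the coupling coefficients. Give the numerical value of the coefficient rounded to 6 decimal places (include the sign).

+√(1/14) = +0.267261

triangle: 2!×4!×1!/8! = 48/40320
(j±m)!: 1!×5!×2!×1!×1!×4! = 5760
prefactor² = (2J+1)×Δ×N² = 288/7
  k=1: −1/(1!×1!×4!×1!×0!×0!) = -1/24
  k=2: +1/(2!×0!×3!×0!×1!×1!) = 1/12
Σ = 1/24  ⇒  CG² = 288/7×(1/24)² = 1/14
CG = +√(1/14) = +0.267261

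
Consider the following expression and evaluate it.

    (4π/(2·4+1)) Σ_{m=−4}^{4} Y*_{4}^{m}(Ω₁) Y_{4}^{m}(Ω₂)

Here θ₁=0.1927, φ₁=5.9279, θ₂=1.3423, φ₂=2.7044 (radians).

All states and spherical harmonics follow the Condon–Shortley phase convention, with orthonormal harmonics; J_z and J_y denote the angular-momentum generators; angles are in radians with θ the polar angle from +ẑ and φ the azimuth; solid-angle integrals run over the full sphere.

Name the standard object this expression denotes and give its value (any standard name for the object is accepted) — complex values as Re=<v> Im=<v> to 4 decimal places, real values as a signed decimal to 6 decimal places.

This sum is the spherical-harmonic addition theorem: it equals the Legendre polynomial P_l(cos γ) of the angle γ between the two directions.
Summing Y*_{l m}(θ₁,φ₁)·Y_{l m}(θ₂,φ₂) over m ∈ [−4, 4]; prefactor 4π/(2·4+1) = 1.396263:
  term(m=-4) = +0.000224+0.000076i   from Y*(Ω₁)=+0.000089-0.000589i, Y(Ω₂)=-0.070511+0.391995i
  term(m=-3) = -0.002193-0.000550i   from Y*(Ω₁)=+0.004174-0.007552i, Y(Ω₂)=-0.067153-0.253229i
  term(m=-2) = -0.014139-0.002337i   from Y*(Ω₁)=+0.053411-0.045961i, Y(Ω₂)=-0.130460-0.156021i
  term(m=-1) = +0.091443+0.007507i   from Y*(Ω₁)=+0.312077-0.115790i, Y(Ω₂)=+0.249713+0.116705i
  term(m=+0) = +0.114346+0.000000i   from Y*(Ω₁)=+0.696073-0.000000i, Y(Ω₂)=+0.164274+0.000000i
  term(m=+1) = +0.091443-0.007507i   from Y*(Ω₁)=-0.312077-0.115790i, Y(Ω₂)=-0.249713+0.116705i
  term(m=+2) = -0.014139+0.002337i   from Y*(Ω₁)=+0.053411+0.045961i, Y(Ω₂)=-0.130460+0.156021i
  term(m=+3) = -0.002193+0.000550i   from Y*(Ω₁)=-0.004174-0.007552i, Y(Ω₂)=+0.067153-0.253229i
  term(m=+4) = +0.000224-0.000076i   from Y*(Ω₁)=+0.000089+0.000589i, Y(Ω₂)=-0.070511-0.391995i
Total Σ_m = +0.265018-0.000000i. Multiply by 1.396263: +0.370035-0.000000i. P_4(cos γ) = 0.370035

Legendre polynomial (addition theorem), +0.370035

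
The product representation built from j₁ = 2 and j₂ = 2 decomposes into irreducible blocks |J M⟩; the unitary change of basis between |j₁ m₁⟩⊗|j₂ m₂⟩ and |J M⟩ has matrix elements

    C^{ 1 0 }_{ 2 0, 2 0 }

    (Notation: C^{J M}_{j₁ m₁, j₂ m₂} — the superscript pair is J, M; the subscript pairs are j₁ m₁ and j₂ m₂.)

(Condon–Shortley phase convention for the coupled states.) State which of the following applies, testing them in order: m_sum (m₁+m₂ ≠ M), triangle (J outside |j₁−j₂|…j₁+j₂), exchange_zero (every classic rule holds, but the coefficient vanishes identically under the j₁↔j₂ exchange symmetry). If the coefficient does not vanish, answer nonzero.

exchange_zero

m-sum: m₁+m₂ = 0+0 = 0, M = 0  ✓
triangle: |j₁−j₂| = 0 ≤ J = 1 ≤ j₁+j₂ = 4  ✓
exchange: j₁=j₂ and m₁=m₂, and (−1)^(j₁+j₂−J) = (−1)^3 = −1 forces ⟨j₁m₁;j₂m₂|JM⟩ = −⟨j₂m₂;j₁m₁|JM⟩ = −⟨j₁m₁;j₂m₂|JM⟩ ⇒ the coefficient vanishes identically
Racah sum check: Σ_k collapses to 0 ⇒ CG = 0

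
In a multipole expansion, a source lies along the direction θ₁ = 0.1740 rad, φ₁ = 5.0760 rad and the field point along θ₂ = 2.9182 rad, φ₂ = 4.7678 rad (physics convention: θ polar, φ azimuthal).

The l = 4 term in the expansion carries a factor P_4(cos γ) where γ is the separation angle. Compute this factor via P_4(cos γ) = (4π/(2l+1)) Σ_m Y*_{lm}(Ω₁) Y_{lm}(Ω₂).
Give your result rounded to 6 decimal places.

Summing Y*_{l m}(θ₁,φ₁)·Y_{l m}(θ₂,φ₂) over m ∈ [−4, 4]; prefactor 4π/(2·4+1) = 1.396263:
  [-4]  conj(Y_{4,-4})(Ω₁) = (0.000046, 0.000395) ; Y_{4,-4}(Ω₂) = (0.001040, -0.000234) ; Δ = (0.000000, 0.000000)
  [-3]  conj(Y_{4,-3})(Ω₁) = (-0.005674, 0.002954) ; Y_{4,-3}(Ω₂) = (0.002196, 0.013088) ; Δ = (-0.000051, -0.000068)
  [-2]  conj(Y_{4,-2})(Ω₁) = (-0.043368, -0.038594) ; Y_{4,-2}(Ω₂) = (-0.092299, 0.010271) ; Δ = (0.004399, 0.003117)
  [-1]  conj(Y_{4,-1})(Ω₁) = (0.108737, -0.285750) ; Y_{4,-1}(Ω₂) = (-0.020696, -0.373126) ; Δ = (-0.108871, -0.034658)
  [+0]  conj(Y_{4,0})(Ω₁) = (0.722787, -0.000000) ; Y_{4,0}(Ω₂) = (0.647526, 0.000000) ; Δ = (0.468024, 0.000000)
  [+1]  conj(Y_{4,1})(Ω₁) = (-0.108737, -0.285750) ; Y_{4,1}(Ω₂) = (0.020696, -0.373126) ; Δ = (-0.108871, 0.034658)
  [+2]  conj(Y_{4,2})(Ω₁) = (-0.043368, 0.038594) ; Y_{4,2}(Ω₂) = (-0.092299, -0.010271) ; Δ = (0.004399, -0.003117)
  [+3]  conj(Y_{4,3})(Ω₁) = (0.005674, 0.002954) ; Y_{4,3}(Ω₂) = (-0.002196, 0.013088) ; Δ = (-0.000051, 0.000068)
  [+4]  conj(Y_{4,4})(Ω₁) = (0.000046, -0.000395) ; Y_{4,4}(Ω₂) = (0.001040, 0.000234) ; Δ = (0.000000, -0.000000)
Total Σ_m = (0.258978, 0.000000). Multiply by 1.396263: (0.361602, 0.000000). P_4(cos γ) = 0.361602

0.361602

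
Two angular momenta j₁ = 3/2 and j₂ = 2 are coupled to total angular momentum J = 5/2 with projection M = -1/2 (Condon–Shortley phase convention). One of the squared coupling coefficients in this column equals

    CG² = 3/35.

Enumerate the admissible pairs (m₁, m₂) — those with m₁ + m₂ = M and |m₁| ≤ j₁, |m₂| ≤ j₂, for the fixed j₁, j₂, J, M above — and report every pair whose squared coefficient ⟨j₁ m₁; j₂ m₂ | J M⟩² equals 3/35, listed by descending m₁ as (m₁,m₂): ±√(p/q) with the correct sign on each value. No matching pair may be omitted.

(-1/2,0): −√(3/35)

Admissible pairs with m₁+m₂ = M = -1/2: (-3/2,1), (-1/2,0), (1/2,-1), (3/2,-2)
  (m₁,m₂)=(3/2,-2): CG² = 6/35, CG = +√(6/35)
  (m₁,m₂)=(1/2,-1): CG² = 5/14, CG = +√(5/14)
  (m₁,m₂)=(-1/2,0): CG² = 3/35, CG = −√(3/35)   ← matches the target
  (m₁,m₂)=(-3/2,1): CG² = 27/70, CG = −√(27/70)
Pairs with CG² = 3/35: (-1/2,0): −√(3/35)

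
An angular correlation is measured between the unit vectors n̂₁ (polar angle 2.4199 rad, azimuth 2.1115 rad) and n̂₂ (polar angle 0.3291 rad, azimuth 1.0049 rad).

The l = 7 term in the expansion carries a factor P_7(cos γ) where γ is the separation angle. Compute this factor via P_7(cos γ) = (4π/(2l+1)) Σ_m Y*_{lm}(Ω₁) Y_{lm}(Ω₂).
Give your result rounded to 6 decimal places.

-0.315935

Expand P_7 via completeness: Σ_{m} conj(Y_{7,m}) at Ω₁ times Y_{7,m} at Ω₂ —
  [-7]  conj(Y_{7,-7})(Ω₁) = -0.016477+0.021977i ; Y_{7,-7}(Ω₂) = +0.000135-0.000126i ; Δ = +0.000001+0.000005i
  [-6]  conj(Y_{7,-6})(Ω₁) = -0.116169-0.011964i ; Y_{7,-6}(Ω₂) = +0.001953+0.000507i ; Δ = -0.000221-0.000082i
  [-5]  conj(Y_{7,-5})(Ω₁) = -0.123923-0.264549i ; Y_{7,-5}(Ω₂) = +0.004228+0.013104i ; Δ = +0.002943-0.002742i
  [-4]  conj(Y_{7,-4})(Ω₁) = +0.253347-0.376734i ; Y_{7,-4}(Ω₂) = -0.041822+0.050386i ; Δ = +0.008387+0.028521i
  [-3]  conj(Y_{7,-3})(Ω₁) = +0.357442+0.018358i ; Y_{7,-3}(Ω₂) = -0.217027-0.027688i ; Δ = -0.077066-0.013881i
  [-2]  conj(Y_{7,-2})(Ω₁) = -0.037984-0.071317i ; Y_{7,-2}(Ω₂) = -0.204937-0.436440i ; Δ = -0.023341+0.031193i
  [-1]  conj(Y_{7,-1})(Ω₁) = +0.203002-0.338119i ; Y_{7,-1}(Ω₂) = +0.299166-0.470983i ; Δ = -0.098517-0.196764i
  [+0]  conj(Y_{7,0})(Ω₁) = +0.040421-0.000000i ; Y_{7,0}(Ω₂) = -0.036828+0.000000i ; Δ = -0.001489+0.000000i
  [+1]  conj(Y_{7,1})(Ω₁) = -0.203002-0.338119i ; Y_{7,1}(Ω₂) = -0.299166-0.470983i ; Δ = -0.098517+0.196764i
  [+2]  conj(Y_{7,2})(Ω₁) = -0.037984+0.071317i ; Y_{7,2}(Ω₂) = -0.204937+0.436440i ; Δ = -0.023341-0.031193i
  [+3]  conj(Y_{7,3})(Ω₁) = -0.357442+0.018358i ; Y_{7,3}(Ω₂) = +0.217027-0.027688i ; Δ = -0.077066+0.013881i
  [+4]  conj(Y_{7,4})(Ω₁) = +0.253347+0.376734i ; Y_{7,4}(Ω₂) = -0.041822-0.050386i ; Δ = +0.008387-0.028521i
  [+5]  conj(Y_{7,5})(Ω₁) = +0.123923-0.264549i ; Y_{7,5}(Ω₂) = -0.004228+0.013104i ; Δ = +0.002943+0.002742i
  [+6]  conj(Y_{7,6})(Ω₁) = -0.116169+0.011964i ; Y_{7,6}(Ω₂) = +0.001953-0.000507i ; Δ = -0.000221+0.000082i
  [+7]  conj(Y_{7,7})(Ω₁) = +0.016477+0.021977i ; Y_{7,7}(Ω₂) = -0.000135-0.000126i ; Δ = +0.000001-0.000005i
Total Σ_m = -0.377119-0.000000i. Multiply by 0.837758: -0.315935-0.000000i. P_7(cos γ) = -0.315935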